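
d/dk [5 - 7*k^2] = -14*k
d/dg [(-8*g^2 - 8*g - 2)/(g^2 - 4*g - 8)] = 4*(10*g^2 + 33*g + 14)/(g^4 - 8*g^3 + 64*g + 64)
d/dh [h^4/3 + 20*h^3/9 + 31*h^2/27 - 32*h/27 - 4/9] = 4*h^3/3 + 20*h^2/3 + 62*h/27 - 32/27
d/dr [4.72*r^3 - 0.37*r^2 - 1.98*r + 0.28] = 14.16*r^2 - 0.74*r - 1.98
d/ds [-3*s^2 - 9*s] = -6*s - 9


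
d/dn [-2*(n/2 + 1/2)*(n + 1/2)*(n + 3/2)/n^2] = (-4*n^3 + 11*n + 6)/(4*n^3)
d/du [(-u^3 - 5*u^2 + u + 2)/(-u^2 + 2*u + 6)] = (u^4 - 4*u^3 - 27*u^2 - 56*u + 2)/(u^4 - 4*u^3 - 8*u^2 + 24*u + 36)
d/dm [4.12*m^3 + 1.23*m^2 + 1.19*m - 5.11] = 12.36*m^2 + 2.46*m + 1.19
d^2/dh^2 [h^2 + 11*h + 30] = 2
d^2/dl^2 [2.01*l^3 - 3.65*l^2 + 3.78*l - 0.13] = 12.06*l - 7.3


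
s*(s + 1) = s^2 + s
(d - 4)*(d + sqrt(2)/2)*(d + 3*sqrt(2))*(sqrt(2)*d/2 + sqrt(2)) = sqrt(2)*d^4/2 - sqrt(2)*d^3 + 7*d^3/2 - 7*d^2 - 5*sqrt(2)*d^2/2 - 28*d - 3*sqrt(2)*d - 12*sqrt(2)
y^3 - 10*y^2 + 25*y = y*(y - 5)^2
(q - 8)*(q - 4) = q^2 - 12*q + 32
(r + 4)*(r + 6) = r^2 + 10*r + 24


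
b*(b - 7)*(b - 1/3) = b^3 - 22*b^2/3 + 7*b/3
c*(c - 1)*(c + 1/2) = c^3 - c^2/2 - c/2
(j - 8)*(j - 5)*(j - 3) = j^3 - 16*j^2 + 79*j - 120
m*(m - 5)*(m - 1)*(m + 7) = m^4 + m^3 - 37*m^2 + 35*m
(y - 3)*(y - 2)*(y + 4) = y^3 - y^2 - 14*y + 24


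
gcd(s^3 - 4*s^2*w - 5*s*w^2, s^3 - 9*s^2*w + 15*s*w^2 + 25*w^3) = s^2 - 4*s*w - 5*w^2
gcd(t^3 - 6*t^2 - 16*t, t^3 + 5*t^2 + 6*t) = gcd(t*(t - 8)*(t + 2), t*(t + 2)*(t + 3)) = t^2 + 2*t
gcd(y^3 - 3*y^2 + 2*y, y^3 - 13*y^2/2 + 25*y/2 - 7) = y^2 - 3*y + 2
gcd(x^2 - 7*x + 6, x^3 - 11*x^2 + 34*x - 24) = x^2 - 7*x + 6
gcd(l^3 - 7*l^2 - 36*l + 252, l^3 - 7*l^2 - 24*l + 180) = l - 6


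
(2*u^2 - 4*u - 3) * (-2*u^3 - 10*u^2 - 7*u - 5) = -4*u^5 - 12*u^4 + 32*u^3 + 48*u^2 + 41*u + 15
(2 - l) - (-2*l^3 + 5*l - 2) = 2*l^3 - 6*l + 4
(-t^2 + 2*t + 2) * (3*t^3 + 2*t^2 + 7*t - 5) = -3*t^5 + 4*t^4 + 3*t^3 + 23*t^2 + 4*t - 10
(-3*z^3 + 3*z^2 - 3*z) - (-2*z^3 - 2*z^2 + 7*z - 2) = -z^3 + 5*z^2 - 10*z + 2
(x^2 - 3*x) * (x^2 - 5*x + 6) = x^4 - 8*x^3 + 21*x^2 - 18*x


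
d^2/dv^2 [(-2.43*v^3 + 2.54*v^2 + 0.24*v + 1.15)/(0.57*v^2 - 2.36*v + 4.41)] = (8.88178419700125e-16*v^5 - 7.86210599999998*v^3 + 115.67583*v^2 - 296.454906*v + 110.820566)/(0.185193*v^6 - 2.300292*v^5 + 13.822443*v^4 - 48.738248*v^3 + 106.942059*v^2 - 137.692548*v + 85.766121)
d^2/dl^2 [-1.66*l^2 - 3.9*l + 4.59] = -3.32000000000000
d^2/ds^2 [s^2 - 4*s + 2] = 2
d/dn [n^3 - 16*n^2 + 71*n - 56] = 3*n^2 - 32*n + 71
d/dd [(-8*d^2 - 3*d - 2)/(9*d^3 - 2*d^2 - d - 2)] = 2*(36*d^4 + 27*d^3 + 28*d^2 + 12*d + 2)/(81*d^6 - 36*d^5 - 14*d^4 - 32*d^3 + 9*d^2 + 4*d + 4)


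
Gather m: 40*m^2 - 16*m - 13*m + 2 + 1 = 40*m^2 - 29*m + 3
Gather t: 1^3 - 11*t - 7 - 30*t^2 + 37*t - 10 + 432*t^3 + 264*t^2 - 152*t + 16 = 432*t^3 + 234*t^2 - 126*t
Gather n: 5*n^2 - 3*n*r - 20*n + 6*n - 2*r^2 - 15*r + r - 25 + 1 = 5*n^2 + n*(-3*r - 14) - 2*r^2 - 14*r - 24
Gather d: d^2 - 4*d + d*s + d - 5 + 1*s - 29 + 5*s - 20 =d^2 + d*(s - 3) + 6*s - 54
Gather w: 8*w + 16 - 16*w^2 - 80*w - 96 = -16*w^2 - 72*w - 80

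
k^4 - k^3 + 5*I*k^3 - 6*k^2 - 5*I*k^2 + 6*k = k*(k - 1)*(k + 2*I)*(k + 3*I)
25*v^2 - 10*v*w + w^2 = (-5*v + w)^2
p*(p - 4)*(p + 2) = p^3 - 2*p^2 - 8*p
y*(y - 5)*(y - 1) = y^3 - 6*y^2 + 5*y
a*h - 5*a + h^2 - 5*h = (a + h)*(h - 5)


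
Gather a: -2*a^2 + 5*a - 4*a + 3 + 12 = -2*a^2 + a + 15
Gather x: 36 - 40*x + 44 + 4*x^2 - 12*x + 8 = 4*x^2 - 52*x + 88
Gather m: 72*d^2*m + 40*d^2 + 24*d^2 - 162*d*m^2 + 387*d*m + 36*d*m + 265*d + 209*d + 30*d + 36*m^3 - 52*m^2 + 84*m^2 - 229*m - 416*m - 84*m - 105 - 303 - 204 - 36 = 64*d^2 + 504*d + 36*m^3 + m^2*(32 - 162*d) + m*(72*d^2 + 423*d - 729) - 648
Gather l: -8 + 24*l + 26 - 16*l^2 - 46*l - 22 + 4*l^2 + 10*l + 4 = -12*l^2 - 12*l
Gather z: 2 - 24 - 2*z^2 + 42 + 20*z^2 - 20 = 18*z^2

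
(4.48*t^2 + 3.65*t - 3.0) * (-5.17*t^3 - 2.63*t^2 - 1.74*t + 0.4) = -23.1616*t^5 - 30.6529*t^4 - 1.8847*t^3 + 3.331*t^2 + 6.68*t - 1.2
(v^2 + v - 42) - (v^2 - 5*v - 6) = 6*v - 36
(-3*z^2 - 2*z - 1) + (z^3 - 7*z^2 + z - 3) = z^3 - 10*z^2 - z - 4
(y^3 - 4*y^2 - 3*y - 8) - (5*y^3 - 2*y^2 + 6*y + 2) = -4*y^3 - 2*y^2 - 9*y - 10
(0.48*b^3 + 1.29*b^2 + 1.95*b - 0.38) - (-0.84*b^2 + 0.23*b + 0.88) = 0.48*b^3 + 2.13*b^2 + 1.72*b - 1.26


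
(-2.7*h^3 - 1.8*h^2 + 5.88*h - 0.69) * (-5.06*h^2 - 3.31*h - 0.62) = 13.662*h^5 + 18.045*h^4 - 22.1208*h^3 - 14.8554*h^2 - 1.3617*h + 0.4278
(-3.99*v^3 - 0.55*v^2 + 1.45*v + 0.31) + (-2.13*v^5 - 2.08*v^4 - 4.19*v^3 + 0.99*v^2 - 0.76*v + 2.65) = -2.13*v^5 - 2.08*v^4 - 8.18*v^3 + 0.44*v^2 + 0.69*v + 2.96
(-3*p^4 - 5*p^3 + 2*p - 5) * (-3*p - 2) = 9*p^5 + 21*p^4 + 10*p^3 - 6*p^2 + 11*p + 10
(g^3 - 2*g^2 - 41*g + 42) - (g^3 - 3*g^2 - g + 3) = g^2 - 40*g + 39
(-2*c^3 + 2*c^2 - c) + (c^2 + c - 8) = -2*c^3 + 3*c^2 - 8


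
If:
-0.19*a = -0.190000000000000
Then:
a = 1.00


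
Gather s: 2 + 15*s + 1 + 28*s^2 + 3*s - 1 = 28*s^2 + 18*s + 2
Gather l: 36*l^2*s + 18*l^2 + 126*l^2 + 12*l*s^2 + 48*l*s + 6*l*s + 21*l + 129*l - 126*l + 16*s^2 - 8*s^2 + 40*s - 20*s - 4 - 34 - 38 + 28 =l^2*(36*s + 144) + l*(12*s^2 + 54*s + 24) + 8*s^2 + 20*s - 48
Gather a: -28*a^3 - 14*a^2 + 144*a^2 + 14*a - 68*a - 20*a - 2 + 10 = -28*a^3 + 130*a^2 - 74*a + 8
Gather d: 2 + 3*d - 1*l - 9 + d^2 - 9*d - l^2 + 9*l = d^2 - 6*d - l^2 + 8*l - 7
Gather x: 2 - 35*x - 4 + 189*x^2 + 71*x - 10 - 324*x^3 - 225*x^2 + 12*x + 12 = -324*x^3 - 36*x^2 + 48*x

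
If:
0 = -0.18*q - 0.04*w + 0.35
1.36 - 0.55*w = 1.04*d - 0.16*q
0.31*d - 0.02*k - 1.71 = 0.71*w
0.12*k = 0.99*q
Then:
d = 2.62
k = 19.36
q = 2.35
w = -1.81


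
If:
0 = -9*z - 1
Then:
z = -1/9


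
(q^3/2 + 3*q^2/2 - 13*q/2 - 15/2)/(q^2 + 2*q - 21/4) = 2*(q^3 + 3*q^2 - 13*q - 15)/(4*q^2 + 8*q - 21)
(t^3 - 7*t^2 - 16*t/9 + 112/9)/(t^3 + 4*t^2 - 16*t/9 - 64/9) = (t - 7)/(t + 4)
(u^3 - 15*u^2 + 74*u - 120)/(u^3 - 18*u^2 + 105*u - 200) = (u^2 - 10*u + 24)/(u^2 - 13*u + 40)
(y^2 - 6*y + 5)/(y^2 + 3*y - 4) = (y - 5)/(y + 4)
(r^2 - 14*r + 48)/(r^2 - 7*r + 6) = (r - 8)/(r - 1)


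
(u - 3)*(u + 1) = u^2 - 2*u - 3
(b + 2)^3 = b^3 + 6*b^2 + 12*b + 8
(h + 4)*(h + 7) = h^2 + 11*h + 28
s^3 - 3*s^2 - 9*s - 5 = (s - 5)*(s + 1)^2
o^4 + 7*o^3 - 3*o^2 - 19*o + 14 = (o - 1)^2*(o + 2)*(o + 7)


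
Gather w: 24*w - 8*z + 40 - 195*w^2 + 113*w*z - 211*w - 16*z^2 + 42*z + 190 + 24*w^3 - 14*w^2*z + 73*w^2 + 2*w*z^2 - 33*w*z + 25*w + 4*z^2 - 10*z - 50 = 24*w^3 + w^2*(-14*z - 122) + w*(2*z^2 + 80*z - 162) - 12*z^2 + 24*z + 180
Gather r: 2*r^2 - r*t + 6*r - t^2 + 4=2*r^2 + r*(6 - t) - t^2 + 4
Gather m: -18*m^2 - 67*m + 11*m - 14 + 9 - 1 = -18*m^2 - 56*m - 6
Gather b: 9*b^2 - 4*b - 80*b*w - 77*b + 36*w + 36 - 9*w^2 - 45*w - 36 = 9*b^2 + b*(-80*w - 81) - 9*w^2 - 9*w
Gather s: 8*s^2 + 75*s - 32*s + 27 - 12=8*s^2 + 43*s + 15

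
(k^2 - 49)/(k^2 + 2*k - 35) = (k - 7)/(k - 5)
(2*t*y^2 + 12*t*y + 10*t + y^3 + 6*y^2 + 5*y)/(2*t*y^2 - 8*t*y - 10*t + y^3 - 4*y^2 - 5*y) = (y + 5)/(y - 5)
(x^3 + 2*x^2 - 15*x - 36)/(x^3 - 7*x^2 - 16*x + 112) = (x^2 + 6*x + 9)/(x^2 - 3*x - 28)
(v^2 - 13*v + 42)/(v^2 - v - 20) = (-v^2 + 13*v - 42)/(-v^2 + v + 20)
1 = 1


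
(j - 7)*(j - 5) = j^2 - 12*j + 35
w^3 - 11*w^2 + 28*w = w*(w - 7)*(w - 4)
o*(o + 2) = o^2 + 2*o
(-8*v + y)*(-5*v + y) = 40*v^2 - 13*v*y + y^2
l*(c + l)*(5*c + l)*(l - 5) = 5*c^2*l^2 - 25*c^2*l + 6*c*l^3 - 30*c*l^2 + l^4 - 5*l^3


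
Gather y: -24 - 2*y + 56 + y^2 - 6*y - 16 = y^2 - 8*y + 16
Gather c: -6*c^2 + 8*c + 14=-6*c^2 + 8*c + 14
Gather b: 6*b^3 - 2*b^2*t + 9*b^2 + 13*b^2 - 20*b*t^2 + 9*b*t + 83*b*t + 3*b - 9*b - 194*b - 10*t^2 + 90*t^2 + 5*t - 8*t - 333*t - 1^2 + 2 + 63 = 6*b^3 + b^2*(22 - 2*t) + b*(-20*t^2 + 92*t - 200) + 80*t^2 - 336*t + 64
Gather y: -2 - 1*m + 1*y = -m + y - 2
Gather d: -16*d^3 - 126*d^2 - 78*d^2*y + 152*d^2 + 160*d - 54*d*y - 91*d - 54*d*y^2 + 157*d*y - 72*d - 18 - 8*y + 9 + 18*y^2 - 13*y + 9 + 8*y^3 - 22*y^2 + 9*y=-16*d^3 + d^2*(26 - 78*y) + d*(-54*y^2 + 103*y - 3) + 8*y^3 - 4*y^2 - 12*y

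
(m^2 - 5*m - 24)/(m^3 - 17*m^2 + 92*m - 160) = (m + 3)/(m^2 - 9*m + 20)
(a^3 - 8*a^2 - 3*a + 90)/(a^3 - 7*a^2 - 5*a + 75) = (a - 6)/(a - 5)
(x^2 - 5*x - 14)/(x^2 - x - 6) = (x - 7)/(x - 3)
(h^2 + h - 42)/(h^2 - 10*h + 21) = (h^2 + h - 42)/(h^2 - 10*h + 21)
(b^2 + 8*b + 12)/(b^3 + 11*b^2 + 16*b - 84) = (b + 2)/(b^2 + 5*b - 14)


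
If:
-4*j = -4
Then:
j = 1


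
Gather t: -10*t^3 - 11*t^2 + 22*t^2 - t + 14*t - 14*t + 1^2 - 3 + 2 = -10*t^3 + 11*t^2 - t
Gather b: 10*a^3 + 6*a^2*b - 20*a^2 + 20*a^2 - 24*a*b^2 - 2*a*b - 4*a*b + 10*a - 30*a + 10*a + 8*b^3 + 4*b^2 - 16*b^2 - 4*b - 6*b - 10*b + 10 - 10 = 10*a^3 - 10*a + 8*b^3 + b^2*(-24*a - 12) + b*(6*a^2 - 6*a - 20)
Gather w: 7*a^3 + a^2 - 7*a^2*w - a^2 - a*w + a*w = 7*a^3 - 7*a^2*w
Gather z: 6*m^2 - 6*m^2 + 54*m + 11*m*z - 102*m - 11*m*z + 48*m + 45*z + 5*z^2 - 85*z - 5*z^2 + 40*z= 0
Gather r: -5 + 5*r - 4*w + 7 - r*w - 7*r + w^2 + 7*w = r*(-w - 2) + w^2 + 3*w + 2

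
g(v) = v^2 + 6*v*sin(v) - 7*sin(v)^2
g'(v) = 6*v*cos(v) + 2*v - 14*sin(v)*cos(v) + 6*sin(v)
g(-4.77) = -12.80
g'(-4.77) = -6.00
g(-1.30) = 2.71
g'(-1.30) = -6.86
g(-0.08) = 0.00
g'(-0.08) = -0.00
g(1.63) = 5.44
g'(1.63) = 9.50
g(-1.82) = 7.32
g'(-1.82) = -10.11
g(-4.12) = -8.35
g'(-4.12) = 17.02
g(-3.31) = 7.43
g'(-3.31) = 16.28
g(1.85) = 7.62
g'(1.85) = 10.12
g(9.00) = 102.07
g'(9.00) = -23.47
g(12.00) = 103.35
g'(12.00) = 87.88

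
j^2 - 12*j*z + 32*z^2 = (j - 8*z)*(j - 4*z)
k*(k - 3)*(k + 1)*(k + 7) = k^4 + 5*k^3 - 17*k^2 - 21*k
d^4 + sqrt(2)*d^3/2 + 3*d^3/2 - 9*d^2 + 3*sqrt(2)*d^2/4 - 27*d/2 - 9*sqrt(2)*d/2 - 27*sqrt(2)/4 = (d - 3)*(d + 3/2)*(d + 3)*(d + sqrt(2)/2)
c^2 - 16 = (c - 4)*(c + 4)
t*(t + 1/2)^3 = t^4 + 3*t^3/2 + 3*t^2/4 + t/8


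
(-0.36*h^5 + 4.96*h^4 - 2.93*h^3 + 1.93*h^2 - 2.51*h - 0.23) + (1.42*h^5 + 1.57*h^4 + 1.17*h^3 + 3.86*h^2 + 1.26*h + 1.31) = 1.06*h^5 + 6.53*h^4 - 1.76*h^3 + 5.79*h^2 - 1.25*h + 1.08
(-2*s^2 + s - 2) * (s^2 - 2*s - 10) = -2*s^4 + 5*s^3 + 16*s^2 - 6*s + 20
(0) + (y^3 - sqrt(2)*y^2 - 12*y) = y^3 - sqrt(2)*y^2 - 12*y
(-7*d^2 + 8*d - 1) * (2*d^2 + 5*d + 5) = -14*d^4 - 19*d^3 + 3*d^2 + 35*d - 5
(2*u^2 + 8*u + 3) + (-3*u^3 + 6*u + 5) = -3*u^3 + 2*u^2 + 14*u + 8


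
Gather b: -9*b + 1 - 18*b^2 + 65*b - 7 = -18*b^2 + 56*b - 6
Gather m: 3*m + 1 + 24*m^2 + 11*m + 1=24*m^2 + 14*m + 2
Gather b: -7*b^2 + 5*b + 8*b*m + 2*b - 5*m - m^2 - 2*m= -7*b^2 + b*(8*m + 7) - m^2 - 7*m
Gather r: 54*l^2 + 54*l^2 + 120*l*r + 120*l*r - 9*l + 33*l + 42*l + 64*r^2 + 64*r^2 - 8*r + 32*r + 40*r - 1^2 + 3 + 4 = 108*l^2 + 66*l + 128*r^2 + r*(240*l + 64) + 6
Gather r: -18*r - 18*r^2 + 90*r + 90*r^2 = 72*r^2 + 72*r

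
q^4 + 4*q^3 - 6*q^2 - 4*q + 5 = (q - 1)^2*(q + 1)*(q + 5)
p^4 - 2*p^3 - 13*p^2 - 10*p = p*(p - 5)*(p + 1)*(p + 2)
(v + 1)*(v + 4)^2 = v^3 + 9*v^2 + 24*v + 16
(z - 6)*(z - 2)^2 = z^3 - 10*z^2 + 28*z - 24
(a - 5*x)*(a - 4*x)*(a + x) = a^3 - 8*a^2*x + 11*a*x^2 + 20*x^3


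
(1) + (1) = 2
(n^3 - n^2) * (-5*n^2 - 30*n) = -5*n^5 - 25*n^4 + 30*n^3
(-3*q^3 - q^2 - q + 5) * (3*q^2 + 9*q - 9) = -9*q^5 - 30*q^4 + 15*q^3 + 15*q^2 + 54*q - 45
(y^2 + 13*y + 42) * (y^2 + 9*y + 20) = y^4 + 22*y^3 + 179*y^2 + 638*y + 840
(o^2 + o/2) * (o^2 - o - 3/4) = o^4 - o^3/2 - 5*o^2/4 - 3*o/8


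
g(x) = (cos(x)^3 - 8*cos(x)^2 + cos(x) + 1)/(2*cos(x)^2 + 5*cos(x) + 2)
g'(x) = (4*sin(x)*cos(x) + 5*sin(x))*(cos(x)^3 - 8*cos(x)^2 + cos(x) + 1)/(2*cos(x)^2 + 5*cos(x) + 2)^2 + (-3*sin(x)*cos(x)^2 + 16*sin(x)*cos(x) - sin(x))/(2*cos(x)^2 + 5*cos(x) + 2) = (-2*cos(x)^4 - 10*cos(x)^3 + 36*cos(x)^2 + 36*cos(x) + 3)*sin(x)/((cos(x) + 2)^2*(2*cos(x) + 1)^2)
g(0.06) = -0.55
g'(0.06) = 0.05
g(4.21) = -25.80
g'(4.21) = 1385.45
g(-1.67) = 0.54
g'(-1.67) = 0.09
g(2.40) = 7.49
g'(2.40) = -1.04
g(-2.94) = 8.78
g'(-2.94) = -2.06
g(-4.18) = 74.99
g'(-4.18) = -8089.74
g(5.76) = -0.45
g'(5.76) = -0.44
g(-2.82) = 8.48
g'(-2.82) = -2.90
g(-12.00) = -0.43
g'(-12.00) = 0.48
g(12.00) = -0.43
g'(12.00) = -0.48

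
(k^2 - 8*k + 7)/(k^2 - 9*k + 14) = (k - 1)/(k - 2)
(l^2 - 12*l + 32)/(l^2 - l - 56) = (l - 4)/(l + 7)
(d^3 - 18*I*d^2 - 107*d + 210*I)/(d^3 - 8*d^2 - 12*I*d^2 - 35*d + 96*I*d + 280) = (d - 6*I)/(d - 8)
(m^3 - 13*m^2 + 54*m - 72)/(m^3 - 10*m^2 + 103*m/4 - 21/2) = 4*(m^2 - 7*m + 12)/(4*m^2 - 16*m + 7)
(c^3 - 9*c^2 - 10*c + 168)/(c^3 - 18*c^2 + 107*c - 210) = (c + 4)/(c - 5)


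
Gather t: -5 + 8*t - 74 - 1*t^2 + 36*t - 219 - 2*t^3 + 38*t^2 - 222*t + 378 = -2*t^3 + 37*t^2 - 178*t + 80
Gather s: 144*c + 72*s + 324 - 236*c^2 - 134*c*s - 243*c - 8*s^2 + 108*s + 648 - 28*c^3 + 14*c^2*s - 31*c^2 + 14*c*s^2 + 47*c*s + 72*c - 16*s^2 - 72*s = -28*c^3 - 267*c^2 - 27*c + s^2*(14*c - 24) + s*(14*c^2 - 87*c + 108) + 972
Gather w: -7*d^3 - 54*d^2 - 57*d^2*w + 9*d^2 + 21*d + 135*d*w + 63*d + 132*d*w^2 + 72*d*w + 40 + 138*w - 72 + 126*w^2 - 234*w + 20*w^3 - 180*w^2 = -7*d^3 - 45*d^2 + 84*d + 20*w^3 + w^2*(132*d - 54) + w*(-57*d^2 + 207*d - 96) - 32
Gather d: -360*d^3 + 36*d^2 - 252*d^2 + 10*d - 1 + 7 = -360*d^3 - 216*d^2 + 10*d + 6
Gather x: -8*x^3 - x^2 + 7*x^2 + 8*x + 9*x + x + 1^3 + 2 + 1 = -8*x^3 + 6*x^2 + 18*x + 4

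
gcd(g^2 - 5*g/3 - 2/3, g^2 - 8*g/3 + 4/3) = g - 2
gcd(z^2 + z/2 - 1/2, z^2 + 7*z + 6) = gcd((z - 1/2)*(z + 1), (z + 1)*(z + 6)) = z + 1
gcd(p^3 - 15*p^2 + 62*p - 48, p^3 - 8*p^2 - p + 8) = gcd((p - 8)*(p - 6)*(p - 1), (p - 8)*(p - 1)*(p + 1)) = p^2 - 9*p + 8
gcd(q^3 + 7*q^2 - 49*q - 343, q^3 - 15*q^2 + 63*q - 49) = q - 7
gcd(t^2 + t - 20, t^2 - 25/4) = 1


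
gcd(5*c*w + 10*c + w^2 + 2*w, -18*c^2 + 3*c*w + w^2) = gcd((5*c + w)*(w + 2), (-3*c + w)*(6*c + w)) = 1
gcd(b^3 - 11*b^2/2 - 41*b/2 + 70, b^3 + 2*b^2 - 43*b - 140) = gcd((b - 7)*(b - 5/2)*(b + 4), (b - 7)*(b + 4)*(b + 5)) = b^2 - 3*b - 28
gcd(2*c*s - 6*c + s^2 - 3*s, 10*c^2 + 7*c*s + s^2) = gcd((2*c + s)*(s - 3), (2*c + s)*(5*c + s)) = 2*c + s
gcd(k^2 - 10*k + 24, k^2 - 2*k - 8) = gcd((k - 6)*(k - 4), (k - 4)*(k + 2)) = k - 4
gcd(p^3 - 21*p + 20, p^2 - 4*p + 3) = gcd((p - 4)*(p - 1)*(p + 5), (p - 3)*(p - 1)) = p - 1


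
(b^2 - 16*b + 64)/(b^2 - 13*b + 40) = (b - 8)/(b - 5)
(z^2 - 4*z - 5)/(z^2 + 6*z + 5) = (z - 5)/(z + 5)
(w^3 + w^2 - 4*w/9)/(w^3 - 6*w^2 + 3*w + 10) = w*(9*w^2 + 9*w - 4)/(9*(w^3 - 6*w^2 + 3*w + 10))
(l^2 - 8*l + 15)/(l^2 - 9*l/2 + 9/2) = 2*(l - 5)/(2*l - 3)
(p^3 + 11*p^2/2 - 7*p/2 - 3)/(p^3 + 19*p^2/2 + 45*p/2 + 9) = (p - 1)/(p + 3)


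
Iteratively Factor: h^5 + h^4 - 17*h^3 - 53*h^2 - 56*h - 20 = (h + 1)*(h^4 - 17*h^2 - 36*h - 20) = (h + 1)^2*(h^3 - h^2 - 16*h - 20) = (h + 1)^2*(h + 2)*(h^2 - 3*h - 10) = (h + 1)^2*(h + 2)^2*(h - 5)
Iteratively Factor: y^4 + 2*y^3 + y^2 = (y)*(y^3 + 2*y^2 + y) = y*(y + 1)*(y^2 + y) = y*(y + 1)^2*(y)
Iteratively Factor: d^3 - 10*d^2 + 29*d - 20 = (d - 1)*(d^2 - 9*d + 20) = (d - 5)*(d - 1)*(d - 4)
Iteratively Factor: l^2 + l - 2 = (l + 2)*(l - 1)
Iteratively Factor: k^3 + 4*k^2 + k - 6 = (k + 3)*(k^2 + k - 2) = (k - 1)*(k + 3)*(k + 2)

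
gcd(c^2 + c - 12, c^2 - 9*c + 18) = c - 3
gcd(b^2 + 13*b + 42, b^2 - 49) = b + 7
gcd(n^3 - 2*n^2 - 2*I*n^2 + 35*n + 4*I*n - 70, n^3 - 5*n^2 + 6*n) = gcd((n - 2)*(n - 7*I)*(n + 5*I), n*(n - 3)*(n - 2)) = n - 2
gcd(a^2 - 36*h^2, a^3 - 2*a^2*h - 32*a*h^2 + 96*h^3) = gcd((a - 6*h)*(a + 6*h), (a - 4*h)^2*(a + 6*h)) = a + 6*h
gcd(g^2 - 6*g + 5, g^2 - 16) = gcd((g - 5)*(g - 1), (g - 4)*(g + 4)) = 1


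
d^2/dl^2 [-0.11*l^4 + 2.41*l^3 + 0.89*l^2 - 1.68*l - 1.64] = -1.32*l^2 + 14.46*l + 1.78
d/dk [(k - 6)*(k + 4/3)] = 2*k - 14/3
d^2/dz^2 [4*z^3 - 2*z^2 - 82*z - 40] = 24*z - 4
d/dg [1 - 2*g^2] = -4*g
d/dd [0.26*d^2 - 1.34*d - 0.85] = 0.52*d - 1.34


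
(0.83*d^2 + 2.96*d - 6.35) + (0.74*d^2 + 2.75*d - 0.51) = 1.57*d^2 + 5.71*d - 6.86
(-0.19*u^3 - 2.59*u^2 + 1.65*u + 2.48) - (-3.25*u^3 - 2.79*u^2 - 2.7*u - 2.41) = 3.06*u^3 + 0.2*u^2 + 4.35*u + 4.89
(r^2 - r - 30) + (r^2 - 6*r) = 2*r^2 - 7*r - 30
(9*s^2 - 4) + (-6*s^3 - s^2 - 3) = -6*s^3 + 8*s^2 - 7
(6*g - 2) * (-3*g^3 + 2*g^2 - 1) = -18*g^4 + 18*g^3 - 4*g^2 - 6*g + 2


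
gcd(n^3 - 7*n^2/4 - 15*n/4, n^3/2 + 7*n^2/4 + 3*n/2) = n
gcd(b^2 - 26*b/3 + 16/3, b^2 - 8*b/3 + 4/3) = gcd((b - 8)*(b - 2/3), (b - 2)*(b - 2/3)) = b - 2/3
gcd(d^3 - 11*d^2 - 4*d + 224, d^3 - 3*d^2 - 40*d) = d - 8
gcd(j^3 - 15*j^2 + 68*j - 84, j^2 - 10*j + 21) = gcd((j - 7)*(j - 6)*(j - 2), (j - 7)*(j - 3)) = j - 7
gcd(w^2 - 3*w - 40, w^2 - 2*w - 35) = w + 5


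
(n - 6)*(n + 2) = n^2 - 4*n - 12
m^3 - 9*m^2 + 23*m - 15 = (m - 5)*(m - 3)*(m - 1)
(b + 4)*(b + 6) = b^2 + 10*b + 24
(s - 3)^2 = s^2 - 6*s + 9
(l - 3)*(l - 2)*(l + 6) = l^3 + l^2 - 24*l + 36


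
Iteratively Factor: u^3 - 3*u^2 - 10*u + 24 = (u + 3)*(u^2 - 6*u + 8) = (u - 2)*(u + 3)*(u - 4)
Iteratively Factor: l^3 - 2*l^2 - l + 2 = (l - 2)*(l^2 - 1) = (l - 2)*(l + 1)*(l - 1)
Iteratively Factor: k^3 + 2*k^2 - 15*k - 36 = (k - 4)*(k^2 + 6*k + 9) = (k - 4)*(k + 3)*(k + 3)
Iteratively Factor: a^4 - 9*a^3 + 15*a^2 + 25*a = (a - 5)*(a^3 - 4*a^2 - 5*a) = (a - 5)*(a + 1)*(a^2 - 5*a) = (a - 5)^2*(a + 1)*(a)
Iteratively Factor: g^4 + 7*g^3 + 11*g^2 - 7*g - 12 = (g + 4)*(g^3 + 3*g^2 - g - 3) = (g + 3)*(g + 4)*(g^2 - 1) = (g + 1)*(g + 3)*(g + 4)*(g - 1)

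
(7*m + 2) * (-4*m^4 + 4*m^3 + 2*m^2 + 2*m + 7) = -28*m^5 + 20*m^4 + 22*m^3 + 18*m^2 + 53*m + 14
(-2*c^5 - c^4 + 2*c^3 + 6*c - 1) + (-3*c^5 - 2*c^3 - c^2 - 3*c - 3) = -5*c^5 - c^4 - c^2 + 3*c - 4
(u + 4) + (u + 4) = 2*u + 8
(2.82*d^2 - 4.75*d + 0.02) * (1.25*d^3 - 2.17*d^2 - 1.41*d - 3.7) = 3.525*d^5 - 12.0569*d^4 + 6.3563*d^3 - 3.7799*d^2 + 17.5468*d - 0.074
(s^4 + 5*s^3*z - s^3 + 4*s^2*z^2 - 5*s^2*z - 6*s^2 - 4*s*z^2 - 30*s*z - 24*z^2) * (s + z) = s^5 + 6*s^4*z - s^4 + 9*s^3*z^2 - 6*s^3*z - 6*s^3 + 4*s^2*z^3 - 9*s^2*z^2 - 36*s^2*z - 4*s*z^3 - 54*s*z^2 - 24*z^3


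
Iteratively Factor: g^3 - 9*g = (g + 3)*(g^2 - 3*g) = (g - 3)*(g + 3)*(g)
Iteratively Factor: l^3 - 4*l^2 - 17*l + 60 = (l + 4)*(l^2 - 8*l + 15) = (l - 5)*(l + 4)*(l - 3)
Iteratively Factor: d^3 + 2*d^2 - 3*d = (d)*(d^2 + 2*d - 3) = d*(d - 1)*(d + 3)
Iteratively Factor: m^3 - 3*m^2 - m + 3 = (m - 3)*(m^2 - 1) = (m - 3)*(m + 1)*(m - 1)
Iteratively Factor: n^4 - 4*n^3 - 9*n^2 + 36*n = (n + 3)*(n^3 - 7*n^2 + 12*n) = (n - 4)*(n + 3)*(n^2 - 3*n) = n*(n - 4)*(n + 3)*(n - 3)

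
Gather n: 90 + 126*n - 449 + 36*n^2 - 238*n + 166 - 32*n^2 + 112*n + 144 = 4*n^2 - 49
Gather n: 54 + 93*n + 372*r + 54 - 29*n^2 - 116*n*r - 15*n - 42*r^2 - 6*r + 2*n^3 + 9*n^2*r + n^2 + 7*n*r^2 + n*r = 2*n^3 + n^2*(9*r - 28) + n*(7*r^2 - 115*r + 78) - 42*r^2 + 366*r + 108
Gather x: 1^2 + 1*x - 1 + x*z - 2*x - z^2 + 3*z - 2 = x*(z - 1) - z^2 + 3*z - 2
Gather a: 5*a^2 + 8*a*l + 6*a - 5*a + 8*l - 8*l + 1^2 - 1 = 5*a^2 + a*(8*l + 1)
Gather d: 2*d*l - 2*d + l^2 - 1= d*(2*l - 2) + l^2 - 1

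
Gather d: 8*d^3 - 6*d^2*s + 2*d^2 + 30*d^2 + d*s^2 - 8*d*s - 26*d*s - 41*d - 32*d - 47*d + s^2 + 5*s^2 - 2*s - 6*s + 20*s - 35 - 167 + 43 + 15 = 8*d^3 + d^2*(32 - 6*s) + d*(s^2 - 34*s - 120) + 6*s^2 + 12*s - 144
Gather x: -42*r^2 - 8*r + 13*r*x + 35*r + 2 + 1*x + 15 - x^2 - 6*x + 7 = -42*r^2 + 27*r - x^2 + x*(13*r - 5) + 24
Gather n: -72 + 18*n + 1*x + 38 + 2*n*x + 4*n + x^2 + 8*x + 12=n*(2*x + 22) + x^2 + 9*x - 22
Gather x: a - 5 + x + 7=a + x + 2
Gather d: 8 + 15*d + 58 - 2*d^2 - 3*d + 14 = -2*d^2 + 12*d + 80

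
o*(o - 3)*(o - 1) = o^3 - 4*o^2 + 3*o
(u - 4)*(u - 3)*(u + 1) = u^3 - 6*u^2 + 5*u + 12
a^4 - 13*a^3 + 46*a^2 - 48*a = a*(a - 8)*(a - 3)*(a - 2)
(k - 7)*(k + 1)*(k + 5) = k^3 - k^2 - 37*k - 35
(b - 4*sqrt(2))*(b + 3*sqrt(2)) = b^2 - sqrt(2)*b - 24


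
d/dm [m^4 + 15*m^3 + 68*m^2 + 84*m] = 4*m^3 + 45*m^2 + 136*m + 84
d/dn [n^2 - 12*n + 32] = 2*n - 12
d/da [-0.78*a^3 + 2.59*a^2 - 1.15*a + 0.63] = -2.34*a^2 + 5.18*a - 1.15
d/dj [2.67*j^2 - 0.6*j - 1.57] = 5.34*j - 0.6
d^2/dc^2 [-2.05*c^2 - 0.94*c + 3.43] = -4.10000000000000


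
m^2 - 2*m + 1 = (m - 1)^2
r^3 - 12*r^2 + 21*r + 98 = (r - 7)^2*(r + 2)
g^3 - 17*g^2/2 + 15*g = g*(g - 6)*(g - 5/2)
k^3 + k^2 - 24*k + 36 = (k - 3)*(k - 2)*(k + 6)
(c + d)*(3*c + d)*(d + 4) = 3*c^2*d + 12*c^2 + 4*c*d^2 + 16*c*d + d^3 + 4*d^2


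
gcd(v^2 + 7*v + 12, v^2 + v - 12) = v + 4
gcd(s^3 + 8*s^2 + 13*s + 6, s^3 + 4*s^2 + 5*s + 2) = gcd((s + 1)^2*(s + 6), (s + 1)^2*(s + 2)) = s^2 + 2*s + 1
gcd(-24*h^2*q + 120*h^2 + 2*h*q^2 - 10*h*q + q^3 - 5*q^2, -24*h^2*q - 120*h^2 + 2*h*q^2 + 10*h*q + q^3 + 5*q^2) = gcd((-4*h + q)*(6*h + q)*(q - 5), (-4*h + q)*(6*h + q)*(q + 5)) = -24*h^2 + 2*h*q + q^2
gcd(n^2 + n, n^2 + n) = n^2 + n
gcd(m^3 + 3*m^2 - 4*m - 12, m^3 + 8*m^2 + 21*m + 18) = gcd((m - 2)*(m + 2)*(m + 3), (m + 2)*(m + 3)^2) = m^2 + 5*m + 6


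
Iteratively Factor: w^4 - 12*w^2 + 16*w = (w - 2)*(w^3 + 2*w^2 - 8*w) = (w - 2)*(w + 4)*(w^2 - 2*w) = w*(w - 2)*(w + 4)*(w - 2)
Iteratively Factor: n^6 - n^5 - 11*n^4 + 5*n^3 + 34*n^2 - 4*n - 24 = (n + 1)*(n^5 - 2*n^4 - 9*n^3 + 14*n^2 + 20*n - 24) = (n + 1)*(n + 2)*(n^4 - 4*n^3 - n^2 + 16*n - 12) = (n - 2)*(n + 1)*(n + 2)*(n^3 - 2*n^2 - 5*n + 6) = (n - 2)*(n + 1)*(n + 2)^2*(n^2 - 4*n + 3) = (n - 2)*(n - 1)*(n + 1)*(n + 2)^2*(n - 3)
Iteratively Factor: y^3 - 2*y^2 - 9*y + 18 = (y + 3)*(y^2 - 5*y + 6) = (y - 3)*(y + 3)*(y - 2)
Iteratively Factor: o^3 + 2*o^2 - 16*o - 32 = (o + 4)*(o^2 - 2*o - 8) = (o + 2)*(o + 4)*(o - 4)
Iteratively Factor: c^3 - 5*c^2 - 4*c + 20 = (c - 5)*(c^2 - 4) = (c - 5)*(c + 2)*(c - 2)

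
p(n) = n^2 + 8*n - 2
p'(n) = 2*n + 8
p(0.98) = 6.80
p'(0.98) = 9.96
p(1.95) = 17.40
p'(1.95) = 11.90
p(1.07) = 7.70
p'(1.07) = 10.14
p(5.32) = 68.86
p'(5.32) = 18.64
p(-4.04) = -18.00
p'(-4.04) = -0.08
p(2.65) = 26.22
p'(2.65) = 13.30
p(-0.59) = -6.37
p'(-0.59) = 6.82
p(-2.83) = -16.63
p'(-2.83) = 2.34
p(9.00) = 151.00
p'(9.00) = 26.00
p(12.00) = 238.00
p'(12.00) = 32.00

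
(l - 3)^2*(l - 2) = l^3 - 8*l^2 + 21*l - 18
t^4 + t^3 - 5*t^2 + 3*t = t*(t - 1)^2*(t + 3)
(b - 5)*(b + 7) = b^2 + 2*b - 35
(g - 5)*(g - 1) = g^2 - 6*g + 5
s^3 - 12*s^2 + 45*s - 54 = (s - 6)*(s - 3)^2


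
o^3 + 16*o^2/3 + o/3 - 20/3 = (o - 1)*(o + 4/3)*(o + 5)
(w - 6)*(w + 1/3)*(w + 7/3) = w^3 - 10*w^2/3 - 137*w/9 - 14/3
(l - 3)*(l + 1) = l^2 - 2*l - 3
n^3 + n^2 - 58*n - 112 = (n - 8)*(n + 2)*(n + 7)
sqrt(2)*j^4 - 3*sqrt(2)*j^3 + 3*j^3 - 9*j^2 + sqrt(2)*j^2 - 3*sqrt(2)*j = j*(j - 3)*(j + sqrt(2))*(sqrt(2)*j + 1)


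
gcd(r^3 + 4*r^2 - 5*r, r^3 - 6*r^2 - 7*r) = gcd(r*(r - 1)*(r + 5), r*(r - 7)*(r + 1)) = r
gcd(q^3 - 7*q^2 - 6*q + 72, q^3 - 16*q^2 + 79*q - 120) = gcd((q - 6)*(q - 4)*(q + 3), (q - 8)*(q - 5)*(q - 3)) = 1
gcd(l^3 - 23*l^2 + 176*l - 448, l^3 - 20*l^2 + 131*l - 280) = l^2 - 15*l + 56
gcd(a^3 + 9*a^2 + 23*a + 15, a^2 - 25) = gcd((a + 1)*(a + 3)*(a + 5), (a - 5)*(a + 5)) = a + 5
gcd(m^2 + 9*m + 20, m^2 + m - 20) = m + 5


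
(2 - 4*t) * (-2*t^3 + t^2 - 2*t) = 8*t^4 - 8*t^3 + 10*t^2 - 4*t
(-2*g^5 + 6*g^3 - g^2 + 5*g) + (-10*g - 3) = -2*g^5 + 6*g^3 - g^2 - 5*g - 3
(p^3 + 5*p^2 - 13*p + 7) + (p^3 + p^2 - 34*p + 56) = 2*p^3 + 6*p^2 - 47*p + 63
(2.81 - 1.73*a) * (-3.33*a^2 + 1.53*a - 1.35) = 5.7609*a^3 - 12.0042*a^2 + 6.6348*a - 3.7935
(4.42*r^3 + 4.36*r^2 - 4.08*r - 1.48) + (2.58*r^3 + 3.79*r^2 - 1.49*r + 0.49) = 7.0*r^3 + 8.15*r^2 - 5.57*r - 0.99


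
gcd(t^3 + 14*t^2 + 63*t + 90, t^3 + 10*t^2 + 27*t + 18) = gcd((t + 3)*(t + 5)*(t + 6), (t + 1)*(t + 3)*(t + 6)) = t^2 + 9*t + 18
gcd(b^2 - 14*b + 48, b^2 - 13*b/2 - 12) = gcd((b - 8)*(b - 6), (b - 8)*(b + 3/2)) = b - 8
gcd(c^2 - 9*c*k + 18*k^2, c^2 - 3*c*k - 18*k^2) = c - 6*k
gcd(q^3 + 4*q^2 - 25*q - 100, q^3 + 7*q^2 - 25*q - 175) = q^2 - 25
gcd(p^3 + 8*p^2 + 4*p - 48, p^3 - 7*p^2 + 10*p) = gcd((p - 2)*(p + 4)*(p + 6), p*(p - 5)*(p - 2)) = p - 2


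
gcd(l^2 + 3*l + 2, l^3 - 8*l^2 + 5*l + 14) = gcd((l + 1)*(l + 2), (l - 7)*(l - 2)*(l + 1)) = l + 1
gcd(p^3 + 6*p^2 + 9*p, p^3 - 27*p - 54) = p^2 + 6*p + 9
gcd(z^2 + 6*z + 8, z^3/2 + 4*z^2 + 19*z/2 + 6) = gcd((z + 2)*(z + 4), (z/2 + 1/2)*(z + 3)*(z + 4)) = z + 4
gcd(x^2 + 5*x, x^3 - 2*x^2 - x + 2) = 1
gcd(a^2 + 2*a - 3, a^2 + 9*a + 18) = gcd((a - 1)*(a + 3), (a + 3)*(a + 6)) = a + 3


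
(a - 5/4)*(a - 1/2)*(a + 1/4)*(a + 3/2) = a^4 - 33*a^2/16 + 7*a/16 + 15/64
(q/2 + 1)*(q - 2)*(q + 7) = q^3/2 + 7*q^2/2 - 2*q - 14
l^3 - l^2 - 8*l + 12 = (l - 2)^2*(l + 3)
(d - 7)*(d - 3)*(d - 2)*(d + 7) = d^4 - 5*d^3 - 43*d^2 + 245*d - 294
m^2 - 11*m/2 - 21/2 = (m - 7)*(m + 3/2)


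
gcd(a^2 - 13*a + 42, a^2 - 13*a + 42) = a^2 - 13*a + 42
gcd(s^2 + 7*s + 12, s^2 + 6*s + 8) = s + 4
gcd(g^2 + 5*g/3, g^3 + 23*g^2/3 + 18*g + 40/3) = g + 5/3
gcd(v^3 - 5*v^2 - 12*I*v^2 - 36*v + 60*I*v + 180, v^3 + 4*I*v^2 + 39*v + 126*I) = v - 6*I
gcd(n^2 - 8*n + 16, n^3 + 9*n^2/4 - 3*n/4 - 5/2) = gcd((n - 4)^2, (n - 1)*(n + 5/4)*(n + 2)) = 1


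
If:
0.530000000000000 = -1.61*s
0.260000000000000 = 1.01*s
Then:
No Solution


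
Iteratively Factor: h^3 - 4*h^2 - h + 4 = (h + 1)*(h^2 - 5*h + 4) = (h - 1)*(h + 1)*(h - 4)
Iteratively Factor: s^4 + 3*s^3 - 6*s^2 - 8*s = (s + 1)*(s^3 + 2*s^2 - 8*s) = s*(s + 1)*(s^2 + 2*s - 8) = s*(s + 1)*(s + 4)*(s - 2)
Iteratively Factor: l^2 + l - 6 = (l + 3)*(l - 2)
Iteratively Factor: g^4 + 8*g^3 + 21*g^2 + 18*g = (g)*(g^3 + 8*g^2 + 21*g + 18) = g*(g + 3)*(g^2 + 5*g + 6) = g*(g + 2)*(g + 3)*(g + 3)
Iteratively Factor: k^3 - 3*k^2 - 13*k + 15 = (k - 1)*(k^2 - 2*k - 15) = (k - 5)*(k - 1)*(k + 3)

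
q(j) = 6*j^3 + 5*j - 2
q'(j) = 18*j^2 + 5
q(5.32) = 928.01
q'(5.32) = 514.44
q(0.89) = 6.68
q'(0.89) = 19.26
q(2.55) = 110.24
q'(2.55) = 122.04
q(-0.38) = -4.23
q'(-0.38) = 7.60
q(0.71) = 3.70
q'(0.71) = 14.07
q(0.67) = 3.15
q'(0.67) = 13.08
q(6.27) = 1508.30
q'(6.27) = 712.63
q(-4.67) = -636.44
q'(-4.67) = 397.56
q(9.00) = 4417.00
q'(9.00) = 1463.00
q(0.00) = -2.00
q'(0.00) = 5.00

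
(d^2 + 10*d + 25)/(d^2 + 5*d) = (d + 5)/d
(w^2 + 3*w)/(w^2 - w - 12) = w/(w - 4)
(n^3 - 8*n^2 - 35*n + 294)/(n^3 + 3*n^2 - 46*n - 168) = (n - 7)/(n + 4)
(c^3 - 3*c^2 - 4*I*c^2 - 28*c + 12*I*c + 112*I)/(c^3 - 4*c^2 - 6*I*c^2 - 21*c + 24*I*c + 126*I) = (c^2 + c*(4 - 4*I) - 16*I)/(c^2 + c*(3 - 6*I) - 18*I)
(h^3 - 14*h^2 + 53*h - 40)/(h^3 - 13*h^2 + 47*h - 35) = (h - 8)/(h - 7)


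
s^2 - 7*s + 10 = (s - 5)*(s - 2)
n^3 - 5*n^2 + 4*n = n*(n - 4)*(n - 1)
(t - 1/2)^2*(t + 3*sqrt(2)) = t^3 - t^2 + 3*sqrt(2)*t^2 - 3*sqrt(2)*t + t/4 + 3*sqrt(2)/4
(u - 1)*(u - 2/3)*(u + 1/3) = u^3 - 4*u^2/3 + u/9 + 2/9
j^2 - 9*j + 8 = (j - 8)*(j - 1)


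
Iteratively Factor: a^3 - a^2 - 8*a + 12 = (a + 3)*(a^2 - 4*a + 4) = (a - 2)*(a + 3)*(a - 2)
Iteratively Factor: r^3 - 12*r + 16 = (r - 2)*(r^2 + 2*r - 8) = (r - 2)*(r + 4)*(r - 2)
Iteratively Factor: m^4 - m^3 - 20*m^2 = (m - 5)*(m^3 + 4*m^2) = m*(m - 5)*(m^2 + 4*m) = m^2*(m - 5)*(m + 4)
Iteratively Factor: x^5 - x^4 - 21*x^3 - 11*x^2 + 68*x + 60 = (x - 5)*(x^4 + 4*x^3 - x^2 - 16*x - 12) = (x - 5)*(x + 3)*(x^3 + x^2 - 4*x - 4) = (x - 5)*(x - 2)*(x + 3)*(x^2 + 3*x + 2) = (x - 5)*(x - 2)*(x + 2)*(x + 3)*(x + 1)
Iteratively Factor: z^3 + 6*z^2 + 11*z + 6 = (z + 2)*(z^2 + 4*z + 3) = (z + 1)*(z + 2)*(z + 3)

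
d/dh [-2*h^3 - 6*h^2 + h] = -6*h^2 - 12*h + 1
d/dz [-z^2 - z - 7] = -2*z - 1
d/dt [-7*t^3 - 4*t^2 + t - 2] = -21*t^2 - 8*t + 1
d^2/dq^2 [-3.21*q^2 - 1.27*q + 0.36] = -6.42000000000000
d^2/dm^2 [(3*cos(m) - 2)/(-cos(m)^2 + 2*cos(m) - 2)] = 2*(-27*(1 - cos(2*m))^2*cos(m) + 2*(1 - cos(2*m))^2 + 32*cos(m) - 56*cos(2*m) + 6*cos(3*m) + 6*cos(5*m))/(4*cos(m) - cos(2*m) - 5)^3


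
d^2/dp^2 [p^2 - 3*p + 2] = 2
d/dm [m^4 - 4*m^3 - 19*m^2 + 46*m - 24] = 4*m^3 - 12*m^2 - 38*m + 46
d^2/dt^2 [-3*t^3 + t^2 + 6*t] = 2 - 18*t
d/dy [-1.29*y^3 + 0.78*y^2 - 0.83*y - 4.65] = -3.87*y^2 + 1.56*y - 0.83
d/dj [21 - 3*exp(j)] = -3*exp(j)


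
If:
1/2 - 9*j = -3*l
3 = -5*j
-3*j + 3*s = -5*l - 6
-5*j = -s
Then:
No Solution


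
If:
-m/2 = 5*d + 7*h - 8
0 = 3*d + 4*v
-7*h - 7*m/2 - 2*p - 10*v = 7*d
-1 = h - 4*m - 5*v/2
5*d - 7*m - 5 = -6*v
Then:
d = -180/31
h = 333/62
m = -35/31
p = -1133/62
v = 135/31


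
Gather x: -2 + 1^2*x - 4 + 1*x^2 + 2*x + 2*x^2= 3*x^2 + 3*x - 6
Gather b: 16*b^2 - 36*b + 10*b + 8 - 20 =16*b^2 - 26*b - 12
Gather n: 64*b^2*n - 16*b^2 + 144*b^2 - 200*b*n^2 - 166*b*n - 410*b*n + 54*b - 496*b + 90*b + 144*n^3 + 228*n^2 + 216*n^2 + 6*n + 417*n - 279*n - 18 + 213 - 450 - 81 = 128*b^2 - 352*b + 144*n^3 + n^2*(444 - 200*b) + n*(64*b^2 - 576*b + 144) - 336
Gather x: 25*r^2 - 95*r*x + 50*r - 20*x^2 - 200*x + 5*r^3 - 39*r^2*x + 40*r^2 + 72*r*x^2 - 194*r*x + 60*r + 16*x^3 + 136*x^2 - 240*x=5*r^3 + 65*r^2 + 110*r + 16*x^3 + x^2*(72*r + 116) + x*(-39*r^2 - 289*r - 440)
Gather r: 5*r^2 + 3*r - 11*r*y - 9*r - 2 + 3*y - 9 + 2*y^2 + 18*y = 5*r^2 + r*(-11*y - 6) + 2*y^2 + 21*y - 11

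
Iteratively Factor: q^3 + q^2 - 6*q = (q + 3)*(q^2 - 2*q) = q*(q + 3)*(q - 2)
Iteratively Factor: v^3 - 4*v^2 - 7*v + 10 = (v - 1)*(v^2 - 3*v - 10) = (v - 5)*(v - 1)*(v + 2)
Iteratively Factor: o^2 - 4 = (o - 2)*(o + 2)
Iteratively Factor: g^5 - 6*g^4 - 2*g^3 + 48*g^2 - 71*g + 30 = (g - 1)*(g^4 - 5*g^3 - 7*g^2 + 41*g - 30) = (g - 2)*(g - 1)*(g^3 - 3*g^2 - 13*g + 15) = (g - 5)*(g - 2)*(g - 1)*(g^2 + 2*g - 3) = (g - 5)*(g - 2)*(g - 1)^2*(g + 3)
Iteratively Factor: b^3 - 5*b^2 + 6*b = (b)*(b^2 - 5*b + 6) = b*(b - 2)*(b - 3)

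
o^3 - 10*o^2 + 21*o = o*(o - 7)*(o - 3)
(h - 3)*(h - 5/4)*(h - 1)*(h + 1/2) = h^4 - 19*h^3/4 + 43*h^2/8 + h/4 - 15/8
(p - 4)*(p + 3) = p^2 - p - 12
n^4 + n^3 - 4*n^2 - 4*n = n*(n - 2)*(n + 1)*(n + 2)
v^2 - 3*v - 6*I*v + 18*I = (v - 3)*(v - 6*I)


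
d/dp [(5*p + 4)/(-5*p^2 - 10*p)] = (5*p^2 + 8*p + 8)/(5*p^2*(p^2 + 4*p + 4))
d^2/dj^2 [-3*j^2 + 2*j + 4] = -6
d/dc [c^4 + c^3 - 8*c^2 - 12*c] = 4*c^3 + 3*c^2 - 16*c - 12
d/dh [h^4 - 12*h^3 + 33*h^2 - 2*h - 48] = 4*h^3 - 36*h^2 + 66*h - 2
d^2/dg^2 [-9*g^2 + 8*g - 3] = -18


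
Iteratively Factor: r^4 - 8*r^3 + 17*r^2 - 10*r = (r - 2)*(r^3 - 6*r^2 + 5*r) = r*(r - 2)*(r^2 - 6*r + 5) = r*(r - 2)*(r - 1)*(r - 5)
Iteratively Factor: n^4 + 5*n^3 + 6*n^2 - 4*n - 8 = (n + 2)*(n^3 + 3*n^2 - 4) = (n + 2)^2*(n^2 + n - 2) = (n - 1)*(n + 2)^2*(n + 2)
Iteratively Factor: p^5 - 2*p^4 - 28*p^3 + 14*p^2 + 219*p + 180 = (p + 1)*(p^4 - 3*p^3 - 25*p^2 + 39*p + 180) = (p - 4)*(p + 1)*(p^3 + p^2 - 21*p - 45) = (p - 4)*(p + 1)*(p + 3)*(p^2 - 2*p - 15) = (p - 5)*(p - 4)*(p + 1)*(p + 3)*(p + 3)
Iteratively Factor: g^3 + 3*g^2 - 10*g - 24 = (g + 4)*(g^2 - g - 6) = (g - 3)*(g + 4)*(g + 2)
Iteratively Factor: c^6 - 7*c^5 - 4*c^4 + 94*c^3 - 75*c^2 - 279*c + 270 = (c - 5)*(c^5 - 2*c^4 - 14*c^3 + 24*c^2 + 45*c - 54) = (c - 5)*(c + 3)*(c^4 - 5*c^3 + c^2 + 21*c - 18) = (c - 5)*(c - 1)*(c + 3)*(c^3 - 4*c^2 - 3*c + 18) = (c - 5)*(c - 3)*(c - 1)*(c + 3)*(c^2 - c - 6) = (c - 5)*(c - 3)^2*(c - 1)*(c + 3)*(c + 2)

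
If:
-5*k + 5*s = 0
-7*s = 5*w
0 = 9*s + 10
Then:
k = -10/9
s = -10/9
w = 14/9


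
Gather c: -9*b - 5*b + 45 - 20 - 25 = -14*b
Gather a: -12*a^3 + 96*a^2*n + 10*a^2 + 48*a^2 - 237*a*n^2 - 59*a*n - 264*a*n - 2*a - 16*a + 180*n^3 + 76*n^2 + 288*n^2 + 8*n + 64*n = -12*a^3 + a^2*(96*n + 58) + a*(-237*n^2 - 323*n - 18) + 180*n^3 + 364*n^2 + 72*n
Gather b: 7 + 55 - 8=54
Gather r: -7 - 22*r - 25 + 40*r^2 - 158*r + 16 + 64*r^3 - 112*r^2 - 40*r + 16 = 64*r^3 - 72*r^2 - 220*r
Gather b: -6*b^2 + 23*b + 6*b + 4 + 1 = -6*b^2 + 29*b + 5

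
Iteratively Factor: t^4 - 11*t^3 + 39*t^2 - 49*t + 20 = (t - 1)*(t^3 - 10*t^2 + 29*t - 20) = (t - 4)*(t - 1)*(t^2 - 6*t + 5) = (t - 5)*(t - 4)*(t - 1)*(t - 1)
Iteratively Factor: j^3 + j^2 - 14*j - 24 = (j + 3)*(j^2 - 2*j - 8) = (j - 4)*(j + 3)*(j + 2)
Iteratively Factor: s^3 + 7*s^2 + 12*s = (s)*(s^2 + 7*s + 12) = s*(s + 3)*(s + 4)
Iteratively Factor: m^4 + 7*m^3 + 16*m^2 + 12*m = (m + 2)*(m^3 + 5*m^2 + 6*m) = (m + 2)^2*(m^2 + 3*m) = m*(m + 2)^2*(m + 3)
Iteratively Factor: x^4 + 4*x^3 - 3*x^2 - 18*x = (x + 3)*(x^3 + x^2 - 6*x) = (x - 2)*(x + 3)*(x^2 + 3*x) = (x - 2)*(x + 3)^2*(x)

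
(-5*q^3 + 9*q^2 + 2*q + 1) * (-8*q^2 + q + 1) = 40*q^5 - 77*q^4 - 12*q^3 + 3*q^2 + 3*q + 1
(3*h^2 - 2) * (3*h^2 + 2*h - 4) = 9*h^4 + 6*h^3 - 18*h^2 - 4*h + 8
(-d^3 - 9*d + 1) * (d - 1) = -d^4 + d^3 - 9*d^2 + 10*d - 1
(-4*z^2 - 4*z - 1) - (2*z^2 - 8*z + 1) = -6*z^2 + 4*z - 2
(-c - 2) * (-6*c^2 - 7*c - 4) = 6*c^3 + 19*c^2 + 18*c + 8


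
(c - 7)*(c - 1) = c^2 - 8*c + 7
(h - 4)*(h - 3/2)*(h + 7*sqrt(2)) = h^3 - 11*h^2/2 + 7*sqrt(2)*h^2 - 77*sqrt(2)*h/2 + 6*h + 42*sqrt(2)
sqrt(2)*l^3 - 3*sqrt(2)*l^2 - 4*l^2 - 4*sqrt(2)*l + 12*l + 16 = (l - 4)*(l - 2*sqrt(2))*(sqrt(2)*l + sqrt(2))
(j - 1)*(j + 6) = j^2 + 5*j - 6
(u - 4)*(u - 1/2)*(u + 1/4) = u^3 - 17*u^2/4 + 7*u/8 + 1/2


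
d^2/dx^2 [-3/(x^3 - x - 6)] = 6*(3*x*(-x^3 + x + 6) + (3*x^2 - 1)^2)/(-x^3 + x + 6)^3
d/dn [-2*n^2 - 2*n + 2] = -4*n - 2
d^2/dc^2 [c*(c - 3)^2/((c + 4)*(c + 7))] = 168*(2*c^3 + 17*c^2 + 19*c - 89)/(c^6 + 33*c^5 + 447*c^4 + 3179*c^3 + 12516*c^2 + 25872*c + 21952)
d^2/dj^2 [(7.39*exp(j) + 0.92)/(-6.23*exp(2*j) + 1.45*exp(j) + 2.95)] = (-286.827331*exp(4*j) - 209.589037*exp(3*j) - 789.97023*exp(2*j) - 37.956455*exp(j) - 60.376175)*exp(j)/(241.804367*exp(6*j) - 168.836115*exp(5*j) - 304.19844*exp(4*j) + 156.844325*exp(3*j) + 144.0426*exp(2*j) - 37.855875*exp(j) - 25.672375)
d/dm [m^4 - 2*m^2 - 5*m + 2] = 4*m^3 - 4*m - 5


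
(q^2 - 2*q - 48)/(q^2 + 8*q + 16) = (q^2 - 2*q - 48)/(q^2 + 8*q + 16)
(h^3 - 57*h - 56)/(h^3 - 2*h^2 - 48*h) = (h^2 + 8*h + 7)/(h*(h + 6))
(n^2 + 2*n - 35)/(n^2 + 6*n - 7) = (n - 5)/(n - 1)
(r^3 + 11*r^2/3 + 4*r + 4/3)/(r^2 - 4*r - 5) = (3*r^2 + 8*r + 4)/(3*(r - 5))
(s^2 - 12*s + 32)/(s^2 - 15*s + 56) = (s - 4)/(s - 7)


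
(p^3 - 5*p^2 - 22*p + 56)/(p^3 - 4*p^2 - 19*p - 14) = (p^2 + 2*p - 8)/(p^2 + 3*p + 2)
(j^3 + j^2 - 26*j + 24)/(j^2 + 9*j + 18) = (j^2 - 5*j + 4)/(j + 3)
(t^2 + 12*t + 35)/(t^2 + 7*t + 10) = (t + 7)/(t + 2)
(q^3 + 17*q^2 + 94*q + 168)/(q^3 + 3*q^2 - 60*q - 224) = (q + 6)/(q - 8)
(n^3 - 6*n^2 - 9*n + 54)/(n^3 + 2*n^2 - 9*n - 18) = (n - 6)/(n + 2)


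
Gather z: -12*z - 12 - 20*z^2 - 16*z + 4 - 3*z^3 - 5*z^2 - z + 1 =-3*z^3 - 25*z^2 - 29*z - 7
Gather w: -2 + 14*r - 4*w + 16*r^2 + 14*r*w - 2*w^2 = 16*r^2 + 14*r - 2*w^2 + w*(14*r - 4) - 2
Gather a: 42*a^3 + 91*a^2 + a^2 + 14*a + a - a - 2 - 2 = 42*a^3 + 92*a^2 + 14*a - 4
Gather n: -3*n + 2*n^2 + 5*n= 2*n^2 + 2*n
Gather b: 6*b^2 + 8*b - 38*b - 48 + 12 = 6*b^2 - 30*b - 36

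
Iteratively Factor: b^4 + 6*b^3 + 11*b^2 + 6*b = (b + 1)*(b^3 + 5*b^2 + 6*b) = b*(b + 1)*(b^2 + 5*b + 6) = b*(b + 1)*(b + 2)*(b + 3)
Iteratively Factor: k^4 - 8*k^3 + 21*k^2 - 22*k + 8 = (k - 1)*(k^3 - 7*k^2 + 14*k - 8) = (k - 1)^2*(k^2 - 6*k + 8) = (k - 4)*(k - 1)^2*(k - 2)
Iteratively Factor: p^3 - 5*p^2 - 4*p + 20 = (p - 2)*(p^2 - 3*p - 10) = (p - 2)*(p + 2)*(p - 5)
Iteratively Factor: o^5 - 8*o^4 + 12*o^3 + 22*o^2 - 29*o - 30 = (o + 1)*(o^4 - 9*o^3 + 21*o^2 + o - 30) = (o - 5)*(o + 1)*(o^3 - 4*o^2 + o + 6) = (o - 5)*(o - 2)*(o + 1)*(o^2 - 2*o - 3) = (o - 5)*(o - 3)*(o - 2)*(o + 1)*(o + 1)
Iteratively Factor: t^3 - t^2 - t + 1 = (t - 1)*(t^2 - 1) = (t - 1)*(t + 1)*(t - 1)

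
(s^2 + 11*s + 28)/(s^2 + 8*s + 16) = (s + 7)/(s + 4)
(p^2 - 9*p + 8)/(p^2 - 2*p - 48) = (p - 1)/(p + 6)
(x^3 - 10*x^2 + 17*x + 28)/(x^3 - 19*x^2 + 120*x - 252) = (x^2 - 3*x - 4)/(x^2 - 12*x + 36)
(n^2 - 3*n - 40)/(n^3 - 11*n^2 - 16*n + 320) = 1/(n - 8)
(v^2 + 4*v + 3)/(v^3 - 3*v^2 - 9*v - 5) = (v + 3)/(v^2 - 4*v - 5)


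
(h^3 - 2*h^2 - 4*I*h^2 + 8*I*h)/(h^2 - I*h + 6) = h*(h^2 - 2*h - 4*I*h + 8*I)/(h^2 - I*h + 6)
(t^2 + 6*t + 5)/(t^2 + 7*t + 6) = (t + 5)/(t + 6)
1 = 1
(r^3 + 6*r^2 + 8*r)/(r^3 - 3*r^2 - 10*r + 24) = r*(r^2 + 6*r + 8)/(r^3 - 3*r^2 - 10*r + 24)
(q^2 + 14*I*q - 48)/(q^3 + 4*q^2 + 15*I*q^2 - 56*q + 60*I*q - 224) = (q + 6*I)/(q^2 + q*(4 + 7*I) + 28*I)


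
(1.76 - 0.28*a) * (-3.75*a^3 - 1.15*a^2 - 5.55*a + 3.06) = 1.05*a^4 - 6.278*a^3 - 0.47*a^2 - 10.6248*a + 5.3856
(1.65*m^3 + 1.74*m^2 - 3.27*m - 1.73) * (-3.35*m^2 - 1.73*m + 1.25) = -5.5275*m^5 - 8.6835*m^4 + 10.0068*m^3 + 13.6276*m^2 - 1.0946*m - 2.1625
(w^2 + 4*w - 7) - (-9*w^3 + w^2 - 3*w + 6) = 9*w^3 + 7*w - 13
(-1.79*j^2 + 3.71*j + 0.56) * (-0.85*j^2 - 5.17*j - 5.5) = 1.5215*j^4 + 6.1008*j^3 - 9.8117*j^2 - 23.3002*j - 3.08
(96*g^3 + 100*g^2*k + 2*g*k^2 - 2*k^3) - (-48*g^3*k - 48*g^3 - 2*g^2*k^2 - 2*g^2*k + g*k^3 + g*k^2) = 48*g^3*k + 144*g^3 + 2*g^2*k^2 + 102*g^2*k - g*k^3 + g*k^2 - 2*k^3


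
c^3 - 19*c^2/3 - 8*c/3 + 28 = (c - 6)*(c - 7/3)*(c + 2)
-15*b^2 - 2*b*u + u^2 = (-5*b + u)*(3*b + u)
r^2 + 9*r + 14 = (r + 2)*(r + 7)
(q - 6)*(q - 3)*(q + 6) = q^3 - 3*q^2 - 36*q + 108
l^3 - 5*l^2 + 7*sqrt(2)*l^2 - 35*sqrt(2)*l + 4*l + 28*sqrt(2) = (l - 4)*(l - 1)*(l + 7*sqrt(2))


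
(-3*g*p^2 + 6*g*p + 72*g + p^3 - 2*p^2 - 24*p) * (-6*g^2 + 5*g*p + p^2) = 18*g^3*p^2 - 36*g^3*p - 432*g^3 - 21*g^2*p^3 + 42*g^2*p^2 + 504*g^2*p + 2*g*p^4 - 4*g*p^3 - 48*g*p^2 + p^5 - 2*p^4 - 24*p^3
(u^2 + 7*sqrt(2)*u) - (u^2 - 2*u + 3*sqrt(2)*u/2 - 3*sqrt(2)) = 2*u + 11*sqrt(2)*u/2 + 3*sqrt(2)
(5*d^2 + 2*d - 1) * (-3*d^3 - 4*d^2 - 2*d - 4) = -15*d^5 - 26*d^4 - 15*d^3 - 20*d^2 - 6*d + 4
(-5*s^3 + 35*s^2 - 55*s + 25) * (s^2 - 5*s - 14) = -5*s^5 + 60*s^4 - 160*s^3 - 190*s^2 + 645*s - 350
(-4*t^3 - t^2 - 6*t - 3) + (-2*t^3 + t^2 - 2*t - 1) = -6*t^3 - 8*t - 4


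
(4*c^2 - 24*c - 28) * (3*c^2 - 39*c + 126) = 12*c^4 - 228*c^3 + 1356*c^2 - 1932*c - 3528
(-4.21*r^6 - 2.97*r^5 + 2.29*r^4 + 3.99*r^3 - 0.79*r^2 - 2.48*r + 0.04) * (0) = 0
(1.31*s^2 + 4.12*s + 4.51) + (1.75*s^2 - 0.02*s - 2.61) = 3.06*s^2 + 4.1*s + 1.9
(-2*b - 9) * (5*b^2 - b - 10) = -10*b^3 - 43*b^2 + 29*b + 90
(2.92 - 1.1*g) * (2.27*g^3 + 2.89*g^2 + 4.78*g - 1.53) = -2.497*g^4 + 3.4494*g^3 + 3.1808*g^2 + 15.6406*g - 4.4676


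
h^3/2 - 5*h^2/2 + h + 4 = (h/2 + 1/2)*(h - 4)*(h - 2)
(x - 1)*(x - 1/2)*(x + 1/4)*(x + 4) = x^4 + 11*x^3/4 - 39*x^2/8 + 5*x/8 + 1/2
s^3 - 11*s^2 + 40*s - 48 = (s - 4)^2*(s - 3)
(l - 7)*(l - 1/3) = l^2 - 22*l/3 + 7/3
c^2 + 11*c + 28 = (c + 4)*(c + 7)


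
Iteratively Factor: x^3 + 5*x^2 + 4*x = (x + 1)*(x^2 + 4*x) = (x + 1)*(x + 4)*(x)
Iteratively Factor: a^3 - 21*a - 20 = (a + 4)*(a^2 - 4*a - 5) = (a + 1)*(a + 4)*(a - 5)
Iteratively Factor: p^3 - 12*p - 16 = (p - 4)*(p^2 + 4*p + 4) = (p - 4)*(p + 2)*(p + 2)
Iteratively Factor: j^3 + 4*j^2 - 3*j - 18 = (j + 3)*(j^2 + j - 6) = (j + 3)^2*(j - 2)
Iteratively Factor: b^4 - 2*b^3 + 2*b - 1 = (b - 1)*(b^3 - b^2 - b + 1) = (b - 1)^2*(b^2 - 1) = (b - 1)^2*(b + 1)*(b - 1)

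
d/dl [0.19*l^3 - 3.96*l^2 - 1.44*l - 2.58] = 0.57*l^2 - 7.92*l - 1.44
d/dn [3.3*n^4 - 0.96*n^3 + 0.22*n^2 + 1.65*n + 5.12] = 13.2*n^3 - 2.88*n^2 + 0.44*n + 1.65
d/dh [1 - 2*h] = -2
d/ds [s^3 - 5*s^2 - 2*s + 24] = 3*s^2 - 10*s - 2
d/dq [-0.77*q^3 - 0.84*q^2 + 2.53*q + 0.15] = -2.31*q^2 - 1.68*q + 2.53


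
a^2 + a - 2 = (a - 1)*(a + 2)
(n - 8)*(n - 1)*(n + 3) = n^3 - 6*n^2 - 19*n + 24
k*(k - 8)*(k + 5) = k^3 - 3*k^2 - 40*k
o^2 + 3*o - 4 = (o - 1)*(o + 4)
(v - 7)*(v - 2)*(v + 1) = v^3 - 8*v^2 + 5*v + 14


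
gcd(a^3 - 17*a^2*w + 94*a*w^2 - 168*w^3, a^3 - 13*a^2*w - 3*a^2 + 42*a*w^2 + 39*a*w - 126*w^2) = a^2 - 13*a*w + 42*w^2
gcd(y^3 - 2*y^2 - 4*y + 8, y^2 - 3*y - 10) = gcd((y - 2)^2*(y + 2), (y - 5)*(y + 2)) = y + 2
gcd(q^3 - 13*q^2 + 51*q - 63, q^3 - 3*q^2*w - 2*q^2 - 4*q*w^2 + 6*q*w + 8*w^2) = 1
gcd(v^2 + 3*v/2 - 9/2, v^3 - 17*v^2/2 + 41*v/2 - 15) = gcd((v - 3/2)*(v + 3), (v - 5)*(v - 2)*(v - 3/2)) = v - 3/2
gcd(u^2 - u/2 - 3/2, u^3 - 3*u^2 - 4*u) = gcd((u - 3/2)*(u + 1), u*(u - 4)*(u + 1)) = u + 1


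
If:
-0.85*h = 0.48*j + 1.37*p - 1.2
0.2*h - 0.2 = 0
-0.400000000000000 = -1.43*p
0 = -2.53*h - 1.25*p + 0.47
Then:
No Solution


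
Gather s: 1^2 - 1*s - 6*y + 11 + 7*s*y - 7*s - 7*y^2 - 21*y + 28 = s*(7*y - 8) - 7*y^2 - 27*y + 40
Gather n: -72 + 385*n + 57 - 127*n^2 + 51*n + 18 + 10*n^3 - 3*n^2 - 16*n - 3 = 10*n^3 - 130*n^2 + 420*n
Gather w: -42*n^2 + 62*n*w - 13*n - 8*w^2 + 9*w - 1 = -42*n^2 - 13*n - 8*w^2 + w*(62*n + 9) - 1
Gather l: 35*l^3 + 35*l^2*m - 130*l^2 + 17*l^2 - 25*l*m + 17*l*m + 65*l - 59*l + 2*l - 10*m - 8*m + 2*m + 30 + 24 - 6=35*l^3 + l^2*(35*m - 113) + l*(8 - 8*m) - 16*m + 48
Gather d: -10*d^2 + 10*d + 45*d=-10*d^2 + 55*d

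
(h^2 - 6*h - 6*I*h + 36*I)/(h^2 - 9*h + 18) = (h - 6*I)/(h - 3)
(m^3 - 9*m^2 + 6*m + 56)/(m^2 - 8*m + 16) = (m^2 - 5*m - 14)/(m - 4)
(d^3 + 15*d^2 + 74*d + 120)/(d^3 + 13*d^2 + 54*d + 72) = (d + 5)/(d + 3)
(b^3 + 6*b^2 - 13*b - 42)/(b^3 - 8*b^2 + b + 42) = (b + 7)/(b - 7)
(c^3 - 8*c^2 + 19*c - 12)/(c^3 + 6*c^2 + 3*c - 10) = (c^2 - 7*c + 12)/(c^2 + 7*c + 10)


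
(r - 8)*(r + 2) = r^2 - 6*r - 16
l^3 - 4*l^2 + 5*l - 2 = (l - 2)*(l - 1)^2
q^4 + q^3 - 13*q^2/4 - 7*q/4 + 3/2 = (q - 3/2)*(q - 1/2)*(q + 1)*(q + 2)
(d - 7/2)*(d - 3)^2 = d^3 - 19*d^2/2 + 30*d - 63/2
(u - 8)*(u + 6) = u^2 - 2*u - 48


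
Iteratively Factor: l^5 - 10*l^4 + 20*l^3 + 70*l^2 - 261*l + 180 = (l - 1)*(l^4 - 9*l^3 + 11*l^2 + 81*l - 180) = (l - 3)*(l - 1)*(l^3 - 6*l^2 - 7*l + 60) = (l - 5)*(l - 3)*(l - 1)*(l^2 - l - 12) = (l - 5)*(l - 3)*(l - 1)*(l + 3)*(l - 4)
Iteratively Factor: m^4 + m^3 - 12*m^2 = (m)*(m^3 + m^2 - 12*m) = m*(m + 4)*(m^2 - 3*m) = m*(m - 3)*(m + 4)*(m)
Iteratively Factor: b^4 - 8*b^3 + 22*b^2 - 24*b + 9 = (b - 3)*(b^3 - 5*b^2 + 7*b - 3) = (b - 3)*(b - 1)*(b^2 - 4*b + 3) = (b - 3)^2*(b - 1)*(b - 1)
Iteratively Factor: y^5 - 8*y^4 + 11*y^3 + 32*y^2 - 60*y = (y - 2)*(y^4 - 6*y^3 - y^2 + 30*y) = (y - 5)*(y - 2)*(y^3 - y^2 - 6*y) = y*(y - 5)*(y - 2)*(y^2 - y - 6) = y*(y - 5)*(y - 2)*(y + 2)*(y - 3)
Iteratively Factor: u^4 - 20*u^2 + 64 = (u - 2)*(u^3 + 2*u^2 - 16*u - 32) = (u - 2)*(u + 2)*(u^2 - 16) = (u - 2)*(u + 2)*(u + 4)*(u - 4)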